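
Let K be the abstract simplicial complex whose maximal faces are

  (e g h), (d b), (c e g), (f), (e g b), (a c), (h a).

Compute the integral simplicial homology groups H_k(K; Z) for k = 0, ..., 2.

H_0 = Z^2,  H_1 = Z,  H_2 = 0.

Take the total order a < b < c < d < e < f < g < h on the vertex set. Then K (dimension 2) consists of the simplices:

  0-simplices (8): a, b, c, d, e, f, g, h
  1-simplices (10): ac, ah, bd, be, bg, ce, cg, eg, eh, gh
  2-simplices (3): beg, ceg, egh

giving chain groups C_0 ≅ Z^8, C_1 ≅ Z^10, C_2 ≅ Z^3.

The boundary map ∂_1: C_1 → C_0 sends each edge [p,q] (with p < q) to q − p. For instance
  ∂cg = g − c.
As a 8×10 matrix over Z this has rank 6, with invariant factors (1,1,1,1,1,1).

∂_2: C_2 → C_1 sends each 2-simplex [p,q,r] to [q,r] − [p,r] + [p,q]. For instance
  ∂beg = eg − bg + be,
  ∂ceg = eg − cg + ce.
As a 10×3 matrix over Z this has rank 3, with invariant factors (1,1,1).

Now H_k = ker ∂_k / im ∂_{k+1}, so:

  H_0: rank C_0 − rank ∂_1 = 8 − 6 = 2, and the invariant factors of ∂_1 are all 1, so H_0 = Z^2.
  H_1: rank ker ∂_1 − rank ∂_2 = (10 − 6) − 3 = 1, and the invariant factors of ∂_2 are all 1, so H_1 = Z.
  H_2: rank ker ∂_2 − rank ∂_3 = (3 − 3) − 0 = 0, and there is no ∂_3, so H_2 = 0.

As a check, the Euler characteristic is 8 − 10 + 3 = 1, which agrees with 2 − 1 + 0 = 1.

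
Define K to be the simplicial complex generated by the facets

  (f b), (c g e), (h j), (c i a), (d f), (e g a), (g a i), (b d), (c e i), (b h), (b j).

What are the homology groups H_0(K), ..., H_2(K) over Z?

H_0 = Z^2,  H_1 = Z^3,  H_2 = 0.

Take the total order a < b < c < d < e < f < g < h < i < j on the vertex set. Then K (dimension 2) consists of the simplices:

  0-simplices (10): a, b, c, d, e, f, g, h, i, j
  1-simplices (16): ac, ae, ag, ai, bd, bf, bh, bj, ce, cg, ci, df, eg, ei, gi, hj
  2-simplices (5): aci, aeg, agi, ceg, cei

giving chain groups C_0 ≅ Z^10, C_1 ≅ Z^16, C_2 ≅ Z^5.

∂_1: C_1 → C_0 sends each edge [p,q] (with p < q) to q − p. For instance
  ∂ai = i − a.
As a 10×16 matrix over Z this has rank 8, with invariant factors (1,1,1,1,1,1,1,1).

Boundary ∂_2: C_2 → C_1 sends each 2-simplex [p,q,r] to [q,r] − [p,r] + [p,q]. For instance
  ∂agi = gi − ai + ag,
  ∂aci = ci − ai + ac.
The 16×5 boundary matrix has rank 5 and Smith normal form diag(1,1,1,1,1).

Reading off H_k = ker ∂_k / im ∂_{k+1}:

  H_0: rank C_0 − rank ∂_1 = 10 − 8 = 2, and the invariant factors of ∂_1 are all 1, so H_0 = Z^2.
  H_1: rank ker ∂_1 − rank ∂_2 = (16 − 8) − 5 = 3, and the invariant factors of ∂_2 are all 1, so H_1 = Z^3.
  H_2: rank ker ∂_2 − rank ∂_3 = (5 − 5) − 0 = 0, and there is no ∂_3, so H_2 = 0.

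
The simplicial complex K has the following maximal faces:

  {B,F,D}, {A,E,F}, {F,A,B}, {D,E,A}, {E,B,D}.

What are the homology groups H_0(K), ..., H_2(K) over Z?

H_0 ≅ Z,  H_1 ≅ Z,  H_2 = 0.

Order the vertices as A < B < D < E < F. Listing each simplex with vertices in this order, K has dimension 2 with simplices:

  0-simplices (5): A, B, D, E, F
  1-simplices (10): AB, AD, AE, AF, BD, BE, BF, DE, DF, EF
  2-simplices (5): ABF, ADE, AEF, BDE, BDF

so the chain groups are C_0 ≅ Z^5, C_1 ≅ Z^10, C_2 ≅ Z^5.

The boundary map ∂_1: C_1 → C_0 sends each edge [p,q] (with p < q) to q − p.
The 5×10 boundary matrix has rank 4 and Smith normal form diag(1,1,1,1).

Boundary ∂_2: C_2 → C_1 sends each 2-simplex [p,q,r] to [q,r] − [p,r] + [p,q]. For instance
  ∂AEF = EF − AF + AE,
  ∂ABF = BF − AF + AB.
The 10×5 boundary matrix has rank 5 and Smith normal form diag(1,1,1,1,1).

Computing H_k = (kernel of ∂_k) / (image of ∂_{k+1}):

  H_0: rank C_0 − rank ∂_1 = 5 − 4 = 1, and the invariant factors of ∂_1 are all 1, so H_0 ≅ Z.
  H_1: rank ker ∂_1 − rank ∂_2 = (10 − 4) − 5 = 1, and the invariant factors of ∂_2 are all 1, so H_1 ≅ Z.
  H_2: rank ker ∂_2 − rank ∂_3 = (5 − 5) − 0 = 0, and there is no ∂_3, so H_2 ≅ 0.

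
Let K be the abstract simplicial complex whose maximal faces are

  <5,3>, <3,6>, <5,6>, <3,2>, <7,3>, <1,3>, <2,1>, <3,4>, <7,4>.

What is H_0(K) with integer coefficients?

Take the total order 1 < 2 < 3 < 4 < 5 < 6 < 7 on the vertex set. Then K (dimension 1) consists of the simplices:

  0-simplices (7): [1], [2], [3], [4], [5], [6], [7]
  1-simplices (9): [1,2], [1,3], [2,3], [3,4], [3,5], [3,6], [3,7], [4,7], [5,6]

giving chain groups C_0 ≅ Z^7, C_1 ≅ Z^9.

The boundary map ∂_1: C_1 → C_0 is given by ∂[p,q] = [q] − [p]. For instance
  ∂[5,6] = [6] − [5].
The resulting 7×9 matrix has rank 6, and its Smith normal form has invariant factors (1,1,1,1,1,1).

From H_k ≅ ker(∂_k) / im(∂_{k+1}) we obtain:

  H_0: rank C_0 − rank ∂_1 = 7 − 6 = 1, and the invariant factors of ∂_1 are all 1, so H_0 = Z.

(K is a triangulation of a wedge of 3 circles.)

H_0 = Z.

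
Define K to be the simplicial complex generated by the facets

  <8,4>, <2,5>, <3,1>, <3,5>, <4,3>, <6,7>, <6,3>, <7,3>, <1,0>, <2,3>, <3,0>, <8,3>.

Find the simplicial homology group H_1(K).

H_1 ≅ Z^4.

Fix the vertex order 0 < 1 < 2 < 3 < 4 < 5 < 6 < 7 < 8 and write every simplex with vertices in increasing order. Then dim K = 1 and the simplices of K are:

  0-simplices (9): [0], [1], [2], [3], [4], [5], [6], [7], [8]
  1-simplices (12): [0,1], [0,3], [1,3], [2,3], [2,5], [3,4], [3,5], [3,6], [3,7], [3,8], [4,8], [6,7]

Hence C_0 ≅ Z^9, C_1 ≅ Z^12.

The boundary map ∂_1: C_1 → C_0 maps an edge to its endpoints' difference, ∂[p,q] = q − p.
The resulting 9×12 matrix has rank 8, and its Smith normal form has invariant factors (1,1,1,1,1,1,1,1).

Now H_k = ker ∂_k / im ∂_{k+1}, so:

  H_1: rank ker ∂_1 − rank ∂_2 = (12 − 8) − 0 = 4, and there is no ∂_2, so H_1 = Z^4.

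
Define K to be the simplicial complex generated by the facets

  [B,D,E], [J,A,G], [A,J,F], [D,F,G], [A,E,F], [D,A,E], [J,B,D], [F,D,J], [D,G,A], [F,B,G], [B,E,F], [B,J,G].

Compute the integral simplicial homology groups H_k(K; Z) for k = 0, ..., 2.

H_0 ≅ Z,  H_1 ≅ Z/2Z,  H_2 = 0.

Take the total order A < B < D < E < F < G < J on the vertex set. Then K (dimension 2) consists of the simplices:

  0-simplices (7): A, B, D, E, F, G, J
  1-simplices (18): AD, AE, AF, AG, AJ, BD, BE, BF, BG, BJ, DE, DF, DG, DJ, EF, FG, FJ, GJ
  2-simplices (12): ADE, ADG, AEF, AFJ, AGJ, BDE, BDJ, BEF, BFG, BGJ, DFG, DFJ

Hence C_0 ≅ Z^7, C_1 ≅ Z^18, C_2 ≅ Z^12.

The boundary map ∂_1: C_1 → C_0 is given by ∂[p,q] = [q] − [p]. For instance
  ∂DF = F − D.
The resulting 7×18 matrix has rank 6, and its Smith normal form has invariant factors (1,1,1,1,1,1).

The boundary map ∂_2: C_2 → C_1 sends each 2-simplex [p,q,r] to [q,r] − [p,r] + [p,q]. For instance
  ∂BDJ = DJ − BJ + BD,
  ∂BEF = EF − BF + BE.
The resulting 18×12 matrix has rank 12, and its Smith normal form has invariant factors (1,1,1,1,1,1,1,1,1,1,1,2).

Computing H_k = (kernel of ∂_k) / (image of ∂_{k+1}):

  H_0: rank C_0 − rank ∂_1 = 7 − 6 = 1, and the invariant factors of ∂_1 are all 1, so H_0 ≅ Z.
  H_1: rank ker ∂_1 − rank ∂_2 = (18 − 6) − 12 = 0, and ∂_2 has invariant factor 2 > 1, so H_1 ≅ Z/2Z.
  H_2: rank ker ∂_2 − rank ∂_3 = (12 − 12) − 0 = 0, and there is no ∂_3, so H_2 ≅ 0.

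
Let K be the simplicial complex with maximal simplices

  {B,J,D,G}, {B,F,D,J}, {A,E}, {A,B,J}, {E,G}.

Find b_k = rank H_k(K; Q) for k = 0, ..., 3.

b_0 = 1, b_1 = 1, b_2 = 0, b_3 = 0.

Take the total order A < B < D < E < F < G < J on the vertex set. Then K (dimension 3) consists of the simplices:

  0-simplices (7): A, B, D, E, F, G, J
  1-simplices (13): AB, AE, AJ, BD, BF, BG, BJ, DF, DG, DJ, EG, FJ, GJ
  2-simplices (8): ABJ, BDF, BDG, BDJ, BFJ, BGJ, DFJ, DGJ
  3-simplices (2): BDFJ, BDGJ

Hence C_0 ≅ Z^7, C_1 ≅ Z^13, C_2 ≅ Z^8, C_3 ≅ Z^2.

∂_1: C_1 → C_0 is given by ∂[p,q] = [q] − [p].
The 7×13 boundary matrix has rank 6 and Smith normal form diag(1,1,1,1,1,1).

The boundary map ∂_2: C_2 → C_1 acts by ∂[p,q,r] = [q,r] − [p,r] + [p,q]. For instance
  ∂ABJ = BJ − AJ + AB,
  ∂BDJ = DJ − BJ + BD.
The 13×8 boundary matrix has rank 6 and Smith normal form diag(1,1,1,1,1,1).

The boundary map ∂_3: C_3 → C_2 sends each 3-simplex σ to the alternating sum Σ_i (−1)^i (σ with its i-th vertex removed). For instance
  ∂BDFJ = DFJ − BFJ + BDJ − BDF,
  ∂BDGJ = DGJ − BGJ + BDJ − BDG.
This gives a 8×2 integer matrix of rank 2; reducing to Smith normal form yields diagonal entries (1,1).

Now H_k = ker ∂_k / im ∂_{k+1}, so:

  H_0: rank C_0 − rank ∂_1 = 7 − 6 = 1, and the invariant factors of ∂_1 are all 1, so H_0 = Z.
  H_1: rank ker ∂_1 − rank ∂_2 = (13 − 6) − 6 = 1, and the invariant factors of ∂_2 are all 1, so H_1 = Z.
  H_2: rank ker ∂_2 − rank ∂_3 = (8 − 6) − 2 = 0, and the invariant factors of ∂_3 are all 1, so H_2 = 0.
  H_3: rank ker ∂_3 − rank ∂_4 = (2 − 2) − 0 = 0, and there is no ∂_4, so H_3 = 0.

Hence the Betti numbers are b_0 = 1, b_1 = 1, b_2 = 0, b_3 = 0.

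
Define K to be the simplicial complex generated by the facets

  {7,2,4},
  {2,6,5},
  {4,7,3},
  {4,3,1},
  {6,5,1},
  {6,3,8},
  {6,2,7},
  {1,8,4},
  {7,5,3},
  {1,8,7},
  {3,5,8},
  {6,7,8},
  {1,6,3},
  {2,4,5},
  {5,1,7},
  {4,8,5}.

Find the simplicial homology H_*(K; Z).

H_0 ≅ Z,  H_1 ≅ Z^2,  H_2 ≅ Z.

Order the vertices as 1 < 2 < 3 < 4 < 5 < 6 < 7 < 8. Listing each simplex with vertices in this order, K has dimension 2 with simplices:

  0-simplices (8): [1], [2], [3], [4], [5], [6], [7], [8]
  1-simplices (24): (24 of them)
  2-simplices (16): [1,3,4], [1,3,6], [1,4,8], [1,5,6], [1,5,7], [1,7,8], [2,4,5], [2,4,7], [2,5,6], [2,6,7], [3,4,7], [3,5,7], [3,5,8], [3,6,8], [4,5,8], [6,7,8]

giving chain groups C_0 ≅ Z^8, C_1 ≅ Z^24, C_2 ≅ Z^16.

Boundary ∂_1: C_1 → C_0 sends each edge [p,q] (with p < q) to q − p.
The resulting 8×24 matrix has rank 7, and its Smith normal form has invariant factors (1,1,1,1,1,1,1).

∂_2: C_2 → C_1 sends each 2-simplex [p,q,r] to [q,r] − [p,r] + [p,q]. For instance
  ∂[3,5,7] = [5,7] − [3,7] + [3,5],
  ∂[2,4,7] = [4,7] − [2,7] + [2,4].
The resulting 24×16 matrix has rank 15, and its Smith normal form has invariant factors (1,1,1,1,1,1,1,1,1,1,1,1,1,1,1).

Now H_k = ker ∂_k / im ∂_{k+1}, so:

  H_0: rank C_0 − rank ∂_1 = 8 − 7 = 1, and the invariant factors of ∂_1 are all 1, so H_0 = Z.
  H_1: rank ker ∂_1 − rank ∂_2 = (24 − 7) − 15 = 2, and the invariant factors of ∂_2 are all 1, so H_1 = Z^2.
  H_2: rank ker ∂_2 − rank ∂_3 = (16 − 15) − 0 = 1, and there is no ∂_3, so H_2 = Z.

(K is a triangulation of the torus T^2.)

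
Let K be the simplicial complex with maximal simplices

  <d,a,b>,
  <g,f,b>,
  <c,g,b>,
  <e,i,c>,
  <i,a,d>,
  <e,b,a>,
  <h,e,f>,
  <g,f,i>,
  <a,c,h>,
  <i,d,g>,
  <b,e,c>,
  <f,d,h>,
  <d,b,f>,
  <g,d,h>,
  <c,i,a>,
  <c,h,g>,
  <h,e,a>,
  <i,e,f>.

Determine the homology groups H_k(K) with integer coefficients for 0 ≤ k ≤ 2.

Fix the vertex order a < b < c < d < e < f < g < h < i and write every simplex with vertices in increasing order. Then dim K = 2 and the simplices of K are:

  0-simplices (9): a, b, c, d, e, f, g, h, i
  1-simplices (27): ab, ac, ad, ae, ah, ai, bc, bd, be, bf, bg, ce, cg, ch, ci, df, dg, dh, di, ef, eh, ei, fg, fh, fi, gh, gi
  2-simplices (18): abd, abe, ach, aci, adi, aeh, bce, bcg, bdf, bfg, cei, cgh, dfh, dgh, dgi, efh, efi, fgi

Hence C_0 ≅ Z^9, C_1 ≅ Z^27, C_2 ≅ Z^18.

∂_1: C_1 → C_0 maps an edge to its endpoints' difference, ∂[p,q] = q − p.
This gives a 9×27 integer matrix of rank 8; reducing to Smith normal form yields diagonal entries (1,1,1,1,1,1,1,1).

∂_2: C_2 → C_1 maps a triangle to the signed sum of its edges. For instance
  ∂ach = ch − ah + ac,
  ∂dgh = gh − dh + dg.
This gives a 27×18 integer matrix of rank 18; reducing to Smith normal form yields diagonal entries (1,1,1,1,1,1,1,1,1,1,1,1,1,1,1,1,1,2).

From H_k ≅ ker(∂_k) / im(∂_{k+1}) we obtain:

  H_0: rank C_0 − rank ∂_1 = 9 − 8 = 1, and the invariant factors of ∂_1 are all 1, so H_0 = Z.
  H_1: rank ker ∂_1 − rank ∂_2 = (27 − 8) − 18 = 1, and ∂_2 has invariant factor 2 > 1, so H_1 = Z ⊕ Z/2.
  H_2: rank ker ∂_2 − rank ∂_3 = (18 − 18) − 0 = 0, and there is no ∂_3, so H_2 = 0.

(K is a triangulation of the Klein bottle.)

H_0 = Z,  H_1 = Z ⊕ Z/2,  H_2 = 0.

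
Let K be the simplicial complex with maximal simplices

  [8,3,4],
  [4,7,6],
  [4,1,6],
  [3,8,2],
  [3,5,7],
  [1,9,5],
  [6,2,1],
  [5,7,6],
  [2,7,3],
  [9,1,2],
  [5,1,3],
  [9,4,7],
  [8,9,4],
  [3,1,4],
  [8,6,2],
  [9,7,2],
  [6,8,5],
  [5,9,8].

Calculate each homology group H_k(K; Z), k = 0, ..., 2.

H_0 ≅ Z,  H_1 ≅ Z^2,  H_2 ≅ Z.

Order the vertices as 1 < 2 < 3 < 4 < 5 < 6 < 7 < 8 < 9. Listing each simplex with vertices in this order, K has dimension 2 with simplices:

  0-simplices (9): [1], [2], [3], [4], [5], [6], [7], [8], [9]
  1-simplices (27): (27 of them)
  2-simplices (18): [1,2,6], [1,2,9], [1,3,4], [1,3,5], [1,4,6], [1,5,9], [2,3,7], [2,3,8], [2,6,8], [2,7,9], [3,4,8], [3,5,7], [4,6,7], [4,7,9], [4,8,9], [5,6,7], [5,6,8], [5,8,9]

Hence C_0 ≅ Z^9, C_1 ≅ Z^27, C_2 ≅ Z^18.

The boundary map ∂_1: C_1 → C_0 sends each edge [p,q] (with p < q) to q − p. For instance
  ∂[1,5] = [5] − [1].
The resulting 9×27 matrix has rank 8, and its Smith normal form has invariant factors (1,1,1,1,1,1,1,1).

∂_2: C_2 → C_1 sends each 2-simplex [p,q,r] to [q,r] − [p,r] + [p,q]. For instance
  ∂[5,6,8] = [6,8] − [5,8] + [5,6],
  ∂[1,2,9] = [2,9] − [1,9] + [1,2].
The resulting 27×18 matrix has rank 17, and its Smith normal form has invariant factors (1,1,1,1,1,1,1,1,1,1,1,1,1,1,1,1,1).

Now H_k = ker ∂_k / im ∂_{k+1}, so:

  H_0: rank C_0 − rank ∂_1 = 9 − 8 = 1, and the invariant factors of ∂_1 are all 1, so H_0 ≅ Z.
  H_1: rank ker ∂_1 − rank ∂_2 = (27 − 8) − 17 = 2, and the invariant factors of ∂_2 are all 1, so H_1 ≅ Z^2.
  H_2: rank ker ∂_2 − rank ∂_3 = (18 − 17) − 0 = 1, and there is no ∂_3, so H_2 ≅ Z.

(K is a triangulation of the torus T^2.)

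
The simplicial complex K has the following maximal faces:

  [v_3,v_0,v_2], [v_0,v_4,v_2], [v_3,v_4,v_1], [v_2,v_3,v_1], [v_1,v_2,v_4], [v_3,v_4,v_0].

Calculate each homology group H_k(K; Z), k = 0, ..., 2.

K has 5 vertices, 9 edges, 6 triangles.
rank ∂_0 = 0, rank ∂_1 = 4 ⇒ b_0 = 5 − 0 − 4 = 1; all invariant factors of ∂_1 are 1 so no torsion. So H_0 = Z.
rank ∂_1 = 4, rank ∂_2 = 5 ⇒ b_1 = 9 − 4 − 5 = 0; all invariant factors of ∂_2 are 1 so no torsion. So H_1 = 0.
rank ∂_2 = 5, rank ∂_3 = 0 ⇒ b_2 = 6 − 5 − 0 = 1. So H_2 = Z.

H_0 = Z,  H_1 = 0,  H_2 = Z.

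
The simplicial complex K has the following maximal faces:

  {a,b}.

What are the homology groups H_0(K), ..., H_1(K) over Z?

K has 2 vertices, 1 edge.
rank ∂_0 = 0, rank ∂_1 = 1 ⇒ b_0 = 2 − 0 − 1 = 1; all invariant factors of ∂_1 are 1 so no torsion. So H_0 = Z.
rank ∂_1 = 1, rank ∂_2 = 0 ⇒ b_1 = 1 − 1 − 0 = 0. So H_1 = 0.

H_0 ≅ Z,  H_1 = 0.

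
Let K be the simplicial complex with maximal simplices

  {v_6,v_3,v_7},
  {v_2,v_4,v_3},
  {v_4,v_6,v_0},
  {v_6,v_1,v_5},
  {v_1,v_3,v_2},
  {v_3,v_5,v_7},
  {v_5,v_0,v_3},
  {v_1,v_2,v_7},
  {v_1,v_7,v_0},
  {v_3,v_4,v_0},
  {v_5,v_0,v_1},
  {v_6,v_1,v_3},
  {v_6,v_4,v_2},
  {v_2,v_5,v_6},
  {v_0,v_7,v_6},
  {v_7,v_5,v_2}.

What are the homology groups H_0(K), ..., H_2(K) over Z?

Order the vertices as v_0 < v_1 < v_2 < v_3 < v_4 < v_5 < v_6 < v_7. Listing each simplex with vertices in this order, K has dimension 2 with simplices:

  0-simplices (8): [v_0], [v_1], [v_2], [v_3], [v_4], [v_5], [v_6], [v_7]
  1-simplices (24): (24 of them)
  2-simplices (16): (16 of them)

Hence C_0 ≅ Z^8, C_1 ≅ Z^24, C_2 ≅ Z^16.

∂_1: C_1 → C_0 maps an edge to its endpoints' difference, ∂[p,q] = q − p.
This gives a 8×24 integer matrix of rank 7; reducing to Smith normal form yields diagonal entries (1,1,1,1,1,1,1).

Boundary ∂_2: C_2 → C_1 sends each 2-simplex [p,q,r] to [q,r] − [p,r] + [p,q]. For instance
  ∂[v_2,v_3,v_4] = [v_3,v_4] − [v_2,v_4] + [v_2,v_3],
  ∂[v_0,v_6,v_7] = [v_6,v_7] − [v_0,v_7] + [v_0,v_6].
The resulting 24×16 matrix has rank 15, and its Smith normal form has invariant factors (1,1,1,1,1,1,1,1,1,1,1,1,1,1,1).

Reading off H_k = ker ∂_k / im ∂_{k+1}:

  H_0: rank C_0 − rank ∂_1 = 8 − 7 = 1, and the invariant factors of ∂_1 are all 1, so H_0 ≅ Z.
  H_1: rank ker ∂_1 − rank ∂_2 = (24 − 7) − 15 = 2, and the invariant factors of ∂_2 are all 1, so H_1 ≅ Z^2.
  H_2: rank ker ∂_2 − rank ∂_3 = (16 − 15) − 0 = 1, and there is no ∂_3, so H_2 ≅ Z.

H_0 = Z,  H_1 = Z^2,  H_2 = Z.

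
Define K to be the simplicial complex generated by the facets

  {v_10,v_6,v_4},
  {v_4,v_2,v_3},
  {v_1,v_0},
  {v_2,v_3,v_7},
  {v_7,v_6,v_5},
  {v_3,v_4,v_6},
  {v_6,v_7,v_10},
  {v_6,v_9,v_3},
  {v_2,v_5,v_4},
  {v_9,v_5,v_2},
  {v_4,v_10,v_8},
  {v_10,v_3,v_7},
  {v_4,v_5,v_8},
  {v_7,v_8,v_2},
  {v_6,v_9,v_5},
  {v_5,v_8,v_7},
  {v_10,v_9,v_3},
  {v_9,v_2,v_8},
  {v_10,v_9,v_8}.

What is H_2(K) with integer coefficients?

H_2 = 0.

Order the vertices as v_0 < v_1 < v_2 < v_3 < v_4 < v_5 < v_6 < v_7 < v_8 < v_9 < v_10. Listing each simplex with vertices in this order, K has dimension 2 with simplices:

  0-simplices (11): [v_0], [v_1], [v_2], [v_3], [v_4], [v_5], [v_6], [v_7], [v_8], [v_9], [v_10]
  1-simplices (28): (28 of them)
  2-simplices (18): (18 of them)

Hence C_0 ≅ Z^11, C_1 ≅ Z^28, C_2 ≅ Z^18.

Boundary ∂_1: C_1 → C_0 is given by ∂[p,q] = [q] − [p].
This gives a 11×28 integer matrix of rank 9; reducing to Smith normal form yields diagonal entries (1,1,1,1,1,1,1,1,1).

The boundary map ∂_2: C_2 → C_1 maps a triangle to the signed sum of its edges. For instance
  ∂[v_3,v_7,v_10] = [v_7,v_10] − [v_3,v_10] + [v_3,v_7],
  ∂[v_3,v_6,v_9] = [v_6,v_9] − [v_3,v_9] + [v_3,v_6].
The 28×18 boundary matrix has rank 18 and Smith normal form diag(1,1,1,1,1,1,1,1,1,1,1,1,1,1,1,1,1,2).

Computing H_k = (kernel of ∂_k) / (image of ∂_{k+1}):

  H_2: rank ker ∂_2 − rank ∂_3 = (18 − 18) − 0 = 0, and there is no ∂_3, so H_2 = 0.

(K is a triangulation of the disjoint union of the Klein bottle and the 1-simplex.)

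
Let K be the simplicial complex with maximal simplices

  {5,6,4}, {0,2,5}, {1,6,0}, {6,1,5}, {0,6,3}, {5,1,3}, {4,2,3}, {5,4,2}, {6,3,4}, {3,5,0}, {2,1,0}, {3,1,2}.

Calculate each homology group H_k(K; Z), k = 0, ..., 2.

H_0 ≅ Z,  H_1 ≅ Z/2,  H_2 = 0.

Fix the vertex order 0 < 1 < 2 < 3 < 4 < 5 < 6 and write every simplex with vertices in increasing order. Then dim K = 2 and the simplices of K are:

  0-simplices (7): [0], [1], [2], [3], [4], [5], [6]
  1-simplices (18): [0,1], [0,2], [0,3], [0,5], [0,6], [1,2], [1,3], [1,5], [1,6], [2,3], [2,4], [2,5], [3,4], [3,5], [3,6], [4,5], [4,6], [5,6]
  2-simplices (12): [0,1,2], [0,1,6], [0,2,5], [0,3,5], [0,3,6], [1,2,3], [1,3,5], [1,5,6], [2,3,4], [2,4,5], [3,4,6], [4,5,6]

giving chain groups C_0 ≅ Z^7, C_1 ≅ Z^18, C_2 ≅ Z^12.

The boundary map ∂_1: C_1 → C_0 is given by ∂[p,q] = [q] − [p]. For instance
  ∂[2,4] = [4] − [2].
The 7×18 boundary matrix has rank 6 and Smith normal form diag(1,1,1,1,1,1).

Boundary ∂_2: C_2 → C_1 maps a triangle to the signed sum of its edges. For instance
  ∂[1,5,6] = [5,6] − [1,6] + [1,5],
  ∂[0,3,5] = [3,5] − [0,5] + [0,3].
The 18×12 boundary matrix has rank 12 and Smith normal form diag(1,1,1,1,1,1,1,1,1,1,1,2).

Now H_k = ker ∂_k / im ∂_{k+1}, so:

  H_0: rank C_0 − rank ∂_1 = 7 − 6 = 1, and the invariant factors of ∂_1 are all 1, so H_0 = Z.
  H_1: rank ker ∂_1 − rank ∂_2 = (18 − 6) − 12 = 0, and ∂_2 has invariant factor 2 > 1, so H_1 = Z/2.
  H_2: rank ker ∂_2 − rank ∂_3 = (12 − 12) − 0 = 0, and there is no ∂_3, so H_2 = 0.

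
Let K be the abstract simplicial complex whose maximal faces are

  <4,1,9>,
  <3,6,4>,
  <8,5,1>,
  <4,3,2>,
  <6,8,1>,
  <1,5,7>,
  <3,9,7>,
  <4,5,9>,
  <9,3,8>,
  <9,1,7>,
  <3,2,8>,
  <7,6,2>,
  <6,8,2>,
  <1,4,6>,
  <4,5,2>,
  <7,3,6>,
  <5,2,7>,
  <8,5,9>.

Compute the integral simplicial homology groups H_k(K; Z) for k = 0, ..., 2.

We work with the vertex ordering 1 < 2 < 3 < 4 < 5 < 6 < 7 < 8 < 9. The simplices of K, each written with vertices in increasing order, are:

  0-simplices (9): [1], [2], [3], [4], [5], [6], [7], [8], [9]
  1-simplices (27): (27 of them)
  2-simplices (18): [1,4,6], [1,4,9], [1,5,7], [1,5,8], [1,6,8], [1,7,9], [2,3,4], [2,3,8], [2,4,5], [2,5,7], [2,6,7], [2,6,8], [3,4,6], [3,6,7], [3,7,9], [3,8,9], [4,5,9], [5,8,9]

giving chain groups C_0 ≅ Z^9, C_1 ≅ Z^27, C_2 ≅ Z^18.

The boundary map ∂_1: C_1 → C_0 maps an edge to its endpoints' difference, ∂[p,q] = q − p. For instance
  ∂[1,4] = [4] − [1].
The 9×27 boundary matrix has rank 8 and Smith normal form diag(1,1,1,1,1,1,1,1).

The boundary map ∂_2: C_2 → C_1 sends each 2-simplex [p,q,r] to [q,r] − [p,r] + [p,q]. For instance
  ∂[2,3,4] = [3,4] − [2,4] + [2,3],
  ∂[3,4,6] = [4,6] − [3,6] + [3,4].
The resulting 27×18 matrix has rank 18, and its Smith normal form has invariant factors (1,1,1,1,1,1,1,1,1,1,1,1,1,1,1,1,1,2).

From H_k ≅ ker(∂_k) / im(∂_{k+1}) we obtain:

  H_0: rank C_0 − rank ∂_1 = 9 − 8 = 1, and the invariant factors of ∂_1 are all 1, so H_0 ≅ Z.
  H_1: rank ker ∂_1 − rank ∂_2 = (27 − 8) − 18 = 1, and ∂_2 has invariant factor 2 > 1, so H_1 ≅ Z × Z/2.
  H_2: rank ker ∂_2 − rank ∂_3 = (18 − 18) − 0 = 0, and there is no ∂_3, so H_2 ≅ 0.

H_0 = Z,  H_1 = Z × Z/2,  H_2 = 0.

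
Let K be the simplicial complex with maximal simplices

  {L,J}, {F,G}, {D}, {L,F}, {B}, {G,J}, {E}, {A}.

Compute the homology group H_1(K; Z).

Take the total order A < B < D < E < F < G < J < L on the vertex set. Then K (dimension 1) consists of the simplices:

  0-simplices (8): A, B, D, E, F, G, J, L
  1-simplices (4): FG, FL, GJ, JL

so the chain groups are C_0 ≅ Z^8, C_1 ≅ Z^4.

The boundary map ∂_1: C_1 → C_0 is given by ∂[p,q] = [q] − [p]. For instance
  ∂FG = G − F.
As a 8×4 matrix over Z this has rank 3, with invariant factors (1,1,1).

Now H_k = ker ∂_k / im ∂_{k+1}, so:

  H_1: rank ker ∂_1 − rank ∂_2 = (4 − 3) − 0 = 1, and there is no ∂_2, so H_1 = Z.

H_1 = Z.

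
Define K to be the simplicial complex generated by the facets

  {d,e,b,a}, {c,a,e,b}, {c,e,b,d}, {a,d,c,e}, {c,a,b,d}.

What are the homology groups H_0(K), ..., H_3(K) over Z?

Take the total order a < b < c < d < e on the vertex set. Then K (dimension 3) consists of the simplices:

  0-simplices (5): a, b, c, d, e
  1-simplices (10): ab, ac, ad, ae, bc, bd, be, cd, ce, de
  2-simplices (10): abc, abd, abe, acd, ace, ade, bcd, bce, bde, cde
  3-simplices (5): abcd, abce, abde, acde, bcde

Hence C_0 ≅ Z^5, C_1 ≅ Z^10, C_2 ≅ Z^10, C_3 ≅ Z^5.

Boundary ∂_1: C_1 → C_0 maps an edge to its endpoints' difference, ∂[p,q] = q − p. For instance
  ∂cd = d − c.
As a 5×10 matrix over Z this has rank 4, with invariant factors (1,1,1,1).

Boundary ∂_2: C_2 → C_1 maps a triangle to the signed sum of its edges. For instance
  ∂abd = bd − ad + ab,
  ∂bcd = cd − bd + bc.
The resulting 10×10 matrix has rank 6, and its Smith normal form has invariant factors (1,1,1,1,1,1).

The boundary map ∂_3: C_3 → C_2 sends each 3-simplex σ to the alternating sum Σ_i (−1)^i (σ with its i-th vertex removed). For instance
  ∂bcde = cde − bde + bce − bcd,
  ∂acde = cde − ade + ace − acd.
As a 10×5 matrix over Z this has rank 4, with invariant factors (1,1,1,1).

From H_k ≅ ker(∂_k) / im(∂_{k+1}) we obtain:

  H_0: rank C_0 − rank ∂_1 = 5 − 4 = 1, and the invariant factors of ∂_1 are all 1, so H_0 = Z.
  H_1: rank ker ∂_1 − rank ∂_2 = (10 − 4) − 6 = 0, and the invariant factors of ∂_2 are all 1, so H_1 = 0.
  H_2: rank ker ∂_2 − rank ∂_3 = (10 − 6) − 4 = 0, and the invariant factors of ∂_3 are all 1, so H_2 = 0.
  H_3: rank ker ∂_3 − rank ∂_4 = (5 − 4) − 0 = 1, and there is no ∂_4, so H_3 = Z.

As a check, the Euler characteristic is 5 − 10 + 10 − 5 = 0, which agrees with 1 − 0 + 0 − 1 = 0.

H_0 ≅ Z,  H_1 = 0,  H_2 = 0,  H_3 ≅ Z.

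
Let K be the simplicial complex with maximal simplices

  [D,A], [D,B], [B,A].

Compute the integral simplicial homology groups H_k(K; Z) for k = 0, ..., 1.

H_0 = Z,  H_1 = Z.

Order the vertices as A < B < D. Listing each simplex with vertices in this order, K has dimension 1 with simplices:

  0-simplices (3): A, B, D
  1-simplices (3): AB, AD, BD

giving chain groups C_0 ≅ Z^3, C_1 ≅ Z^3.

∂_1: C_1 → C_0 is given by ∂[p,q] = [q] − [p].
The 3×3 boundary matrix has rank 2 and Smith normal form diag(1,1).

From H_k ≅ ker(∂_k) / im(∂_{k+1}) we obtain:

  H_0: rank C_0 − rank ∂_1 = 3 − 2 = 1, and the invariant factors of ∂_1 are all 1, so H_0 = Z.
  H_1: rank ker ∂_1 − rank ∂_2 = (3 − 2) − 0 = 1, and there is no ∂_2, so H_1 = Z.

As a check, the Euler characteristic is 3 − 3 = 0, which agrees with 1 − 1 = 0.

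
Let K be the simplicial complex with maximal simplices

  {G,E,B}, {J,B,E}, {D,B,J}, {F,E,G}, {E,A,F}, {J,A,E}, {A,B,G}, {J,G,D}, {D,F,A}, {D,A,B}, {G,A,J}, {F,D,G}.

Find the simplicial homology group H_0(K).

Order the vertices as A < B < D < E < F < G < J. Listing each simplex with vertices in this order, K has dimension 2 with simplices:

  0-simplices (7): A, B, D, E, F, G, J
  1-simplices (18): AB, AD, AE, AF, AG, AJ, BD, BE, BG, BJ, DF, DG, DJ, EF, EG, EJ, FG, GJ
  2-simplices (12): ABD, ABG, ADF, AEF, AEJ, AGJ, BDJ, BEG, BEJ, DFG, DGJ, EFG

so the chain groups are C_0 ≅ Z^7, C_1 ≅ Z^18, C_2 ≅ Z^12.

∂_1: C_1 → C_0 maps an edge to its endpoints' difference, ∂[p,q] = q − p. For instance
  ∂EG = G − E.
The 7×18 boundary matrix has rank 6 and Smith normal form diag(1,1,1,1,1,1).

The boundary map ∂_2: C_2 → C_1 sends each 2-simplex [p,q,r] to [q,r] − [p,r] + [p,q]. For instance
  ∂DGJ = GJ − DJ + DG,
  ∂AEJ = EJ − AJ + AE.
As a 18×12 matrix over Z this has rank 12, with invariant factors (1,1,1,1,1,1,1,1,1,1,1,2).

From H_k ≅ ker(∂_k) / im(∂_{k+1}) we obtain:

  H_0: rank C_0 − rank ∂_1 = 7 − 6 = 1, and the invariant factors of ∂_1 are all 1, so H_0 = Z.

H_0 ≅ Z.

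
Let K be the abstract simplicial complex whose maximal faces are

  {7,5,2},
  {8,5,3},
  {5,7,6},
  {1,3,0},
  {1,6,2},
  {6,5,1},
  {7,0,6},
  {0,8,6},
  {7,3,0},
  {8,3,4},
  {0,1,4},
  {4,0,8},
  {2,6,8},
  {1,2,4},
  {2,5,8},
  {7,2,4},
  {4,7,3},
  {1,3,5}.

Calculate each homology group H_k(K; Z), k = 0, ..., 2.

We work with the vertex ordering 0 < 1 < 2 < 3 < 4 < 5 < 6 < 7 < 8. The simplices of K, each written with vertices in increasing order, are:

  0-simplices (9): [0], [1], [2], [3], [4], [5], [6], [7], [8]
  1-simplices (27): (27 of them)
  2-simplices (18): [0,1,3], [0,1,4], [0,3,7], [0,4,8], [0,6,7], [0,6,8], [1,2,4], [1,2,6], [1,3,5], [1,5,6], [2,4,7], [2,5,7], [2,5,8], [2,6,8], [3,4,7], [3,4,8], [3,5,8], [5,6,7]

giving chain groups C_0 ≅ Z^9, C_1 ≅ Z^27, C_2 ≅ Z^18.

∂_1: C_1 → C_0 sends each edge [p,q] (with p < q) to q − p. For instance
  ∂[3,8] = [8] − [3].
This gives a 9×27 integer matrix of rank 8; reducing to Smith normal form yields diagonal entries (1,1,1,1,1,1,1,1).

The boundary map ∂_2: C_2 → C_1 acts by ∂[p,q,r] = [q,r] − [p,r] + [p,q]. For instance
  ∂[0,3,7] = [3,7] − [0,7] + [0,3],
  ∂[0,1,3] = [1,3] − [0,3] + [0,1].
This gives a 27×18 integer matrix of rank 18; reducing to Smith normal form yields diagonal entries (1,1,1,1,1,1,1,1,1,1,1,1,1,1,1,1,1,2).

Reading off H_k = ker ∂_k / im ∂_{k+1}:

  H_0: rank C_0 − rank ∂_1 = 9 − 8 = 1, and the invariant factors of ∂_1 are all 1, so H_0 ≅ Z.
  H_1: rank ker ∂_1 − rank ∂_2 = (27 − 8) − 18 = 1, and ∂_2 has invariant factor 2 > 1, so H_1 ≅ Z ⊕ Z/2Z.
  H_2: rank ker ∂_2 − rank ∂_3 = (18 − 18) − 0 = 0, and there is no ∂_3, so H_2 ≅ 0.

(K is a triangulation of the Klein bottle.)

H_0 ≅ Z,  H_1 ≅ Z ⊕ Z/2Z,  H_2 = 0.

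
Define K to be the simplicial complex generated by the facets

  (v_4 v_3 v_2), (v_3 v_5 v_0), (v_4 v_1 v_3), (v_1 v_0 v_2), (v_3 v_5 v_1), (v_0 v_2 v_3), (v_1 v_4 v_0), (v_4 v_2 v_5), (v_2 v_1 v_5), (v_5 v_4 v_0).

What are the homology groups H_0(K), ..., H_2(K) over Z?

H_0 ≅ Z,  H_1 ≅ Z/2Z,  H_2 = 0.

Order the vertices as v_0 < v_1 < v_2 < v_3 < v_4 < v_5. Listing each simplex with vertices in this order, K has dimension 2 with simplices:

  0-simplices (6): [v_0], [v_1], [v_2], [v_3], [v_4], [v_5]
  1-simplices (15): (15 of them)
  2-simplices (10): [v_0,v_1,v_2], [v_0,v_1,v_4], [v_0,v_2,v_3], [v_0,v_3,v_5], [v_0,v_4,v_5], [v_1,v_2,v_5], [v_1,v_3,v_4], [v_1,v_3,v_5], [v_2,v_3,v_4], [v_2,v_4,v_5]

so the chain groups are C_0 ≅ Z^6, C_1 ≅ Z^15, C_2 ≅ Z^10.

Boundary ∂_1: C_1 → C_0 maps an edge to its endpoints' difference, ∂[p,q] = q − p.
As a 6×15 matrix over Z this has rank 5, with invariant factors (1,1,1,1,1).

The boundary map ∂_2: C_2 → C_1 sends each 2-simplex [p,q,r] to [q,r] − [p,r] + [p,q]. For instance
  ∂[v_2,v_3,v_4] = [v_3,v_4] − [v_2,v_4] + [v_2,v_3],
  ∂[v_0,v_3,v_5] = [v_3,v_5] − [v_0,v_5] + [v_0,v_3].
As a 15×10 matrix over Z this has rank 10, with invariant factors (1,1,1,1,1,1,1,1,1,2).

From H_k ≅ ker(∂_k) / im(∂_{k+1}) we obtain:

  H_0: rank C_0 − rank ∂_1 = 6 − 5 = 1, and the invariant factors of ∂_1 are all 1, so H_0 ≅ Z.
  H_1: rank ker ∂_1 − rank ∂_2 = (15 − 5) − 10 = 0, and ∂_2 has invariant factor 2 > 1, so H_1 ≅ Z/2Z.
  H_2: rank ker ∂_2 − rank ∂_3 = (10 − 10) − 0 = 0, and there is no ∂_3, so H_2 ≅ 0.

(K is a triangulation of the real projective plane RP^2.)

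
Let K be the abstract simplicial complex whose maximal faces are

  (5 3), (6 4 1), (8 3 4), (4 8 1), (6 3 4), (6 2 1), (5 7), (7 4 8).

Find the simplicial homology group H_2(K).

Order the vertices as 1 < 2 < 3 < 4 < 5 < 6 < 7 < 8. Listing each simplex with vertices in this order, K has dimension 2 with simplices:

  0-simplices (8): [1], [2], [3], [4], [5], [6], [7], [8]
  1-simplices (14): [1,2], [1,4], [1,6], [1,8], [2,6], [3,4], [3,5], [3,6], [3,8], [4,6], [4,7], [4,8], [5,7], [7,8]
  2-simplices (6): [1,2,6], [1,4,6], [1,4,8], [3,4,6], [3,4,8], [4,7,8]

so the chain groups are C_0 ≅ Z^8, C_1 ≅ Z^14, C_2 ≅ Z^6.

Boundary ∂_1: C_1 → C_0 sends each edge [p,q] (with p < q) to q − p. For instance
  ∂[5,7] = [7] − [5].
The 8×14 boundary matrix has rank 7 and Smith normal form diag(1,1,1,1,1,1,1).

The boundary map ∂_2: C_2 → C_1 maps a triangle to the signed sum of its edges. For instance
  ∂[1,4,6] = [4,6] − [1,6] + [1,4],
  ∂[3,4,8] = [4,8] − [3,8] + [3,4].
This gives a 14×6 integer matrix of rank 6; reducing to Smith normal form yields diagonal entries (1,1,1,1,1,1).

Reading off H_k = ker ∂_k / im ∂_{k+1}:

  H_2: rank ker ∂_2 − rank ∂_3 = (6 − 6) − 0 = 0, and there is no ∂_3, so H_2 ≅ 0.

H_2 = 0.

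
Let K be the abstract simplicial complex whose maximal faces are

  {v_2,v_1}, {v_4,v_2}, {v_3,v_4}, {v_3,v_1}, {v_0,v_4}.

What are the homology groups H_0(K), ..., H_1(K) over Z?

K has 5 vertices, 5 edges.
rank ∂_0 = 0, rank ∂_1 = 4 ⇒ b_0 = 5 − 0 − 4 = 1; all invariant factors of ∂_1 are 1 so no torsion. So H_0 = Z.
rank ∂_1 = 4, rank ∂_2 = 0 ⇒ b_1 = 5 − 4 − 0 = 1. So H_1 = Z.

H_0 ≅ Z,  H_1 ≅ Z.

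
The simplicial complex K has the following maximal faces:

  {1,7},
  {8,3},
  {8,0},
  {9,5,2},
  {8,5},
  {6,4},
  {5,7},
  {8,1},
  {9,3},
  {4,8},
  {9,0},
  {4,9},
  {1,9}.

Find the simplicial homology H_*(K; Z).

Fix the vertex order 0 < 1 < 2 < 3 < 4 < 5 < 6 < 7 < 8 < 9 and write every simplex with vertices in increasing order. Then dim K = 2 and the simplices of K are:

  0-simplices (10): [0], [1], [2], [3], [4], [5], [6], [7], [8], [9]
  1-simplices (15): [0,8], [0,9], [1,7], [1,8], [1,9], [2,5], [2,9], [3,8], [3,9], [4,6], [4,8], [4,9], [5,7], [5,8], [5,9]
  2-simplices (1): [2,5,9]

giving chain groups C_0 ≅ Z^10, C_1 ≅ Z^15, C_2 ≅ Z^1.

Boundary ∂_1: C_1 → C_0 sends each edge [p,q] (with p < q) to q − p.
The 10×15 boundary matrix has rank 9 and Smith normal form diag(1,1,1,1,1,1,1,1,1).

∂_2: C_2 → C_1 acts by ∂[p,q,r] = [q,r] − [p,r] + [p,q]. For instance
  ∂[2,5,9] = [5,9] − [2,9] + [2,5].
As a 15×1 matrix over Z this has rank 1, with invariant factors (1).

From H_k ≅ ker(∂_k) / im(∂_{k+1}) we obtain:

  H_0: rank C_0 − rank ∂_1 = 10 − 9 = 1, and the invariant factors of ∂_1 are all 1, so H_0 ≅ Z.
  H_1: rank ker ∂_1 − rank ∂_2 = (15 − 9) − 1 = 5, and the invariant factors of ∂_2 are all 1, so H_1 ≅ Z^5.
  H_2: rank ker ∂_2 − rank ∂_3 = (1 − 1) − 0 = 0, and there is no ∂_3, so H_2 ≅ 0.

H_0 ≅ Z,  H_1 ≅ Z^5,  H_2 = 0.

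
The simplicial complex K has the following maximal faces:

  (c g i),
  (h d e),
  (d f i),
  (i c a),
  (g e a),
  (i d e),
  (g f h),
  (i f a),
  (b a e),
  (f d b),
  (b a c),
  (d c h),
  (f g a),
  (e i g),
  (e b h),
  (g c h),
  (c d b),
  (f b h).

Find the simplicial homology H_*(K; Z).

We work with the vertex ordering a < b < c < d < e < f < g < h < i. The simplices of K, each written with vertices in increasing order, are:

  0-simplices (9): a, b, c, d, e, f, g, h, i
  1-simplices (27): ab, ac, ae, af, ag, ai, bc, bd, be, bf, bh, cd, cg, ch, ci, de, df, dh, di, eg, eh, ei, fg, fh, fi, gh, gi
  2-simplices (18): abc, abe, aci, aeg, afg, afi, bcd, bdf, beh, bfh, cdh, cgh, cgi, deh, dei, dfi, egi, fgh

Hence C_0 ≅ Z^9, C_1 ≅ Z^27, C_2 ≅ Z^18.

Boundary ∂_1: C_1 → C_0 sends each edge [p,q] (with p < q) to q − p.
The 9×27 boundary matrix has rank 8 and Smith normal form diag(1,1,1,1,1,1,1,1).

The boundary map ∂_2: C_2 → C_1 sends each 2-simplex [p,q,r] to [q,r] − [p,r] + [p,q]. For instance
  ∂aeg = eg − ag + ae,
  ∂deh = eh − dh + de.
As a 27×18 matrix over Z this has rank 18, with invariant factors (1,1,1,1,1,1,1,1,1,1,1,1,1,1,1,1,1,2).

Computing H_k = (kernel of ∂_k) / (image of ∂_{k+1}):

  H_0: rank C_0 − rank ∂_1 = 9 − 8 = 1, and the invariant factors of ∂_1 are all 1, so H_0 ≅ Z.
  H_1: rank ker ∂_1 − rank ∂_2 = (27 − 8) − 18 = 1, and ∂_2 has invariant factor 2 > 1, so H_1 ≅ Z ⊕ Z/2Z.
  H_2: rank ker ∂_2 − rank ∂_3 = (18 − 18) − 0 = 0, and there is no ∂_3, so H_2 ≅ 0.

As a check, the Euler characteristic is 9 − 27 + 18 = 0, which agrees with 1 − 1 + 0 = 0.

H_0 ≅ Z,  H_1 ≅ Z ⊕ Z/2Z,  H_2 = 0.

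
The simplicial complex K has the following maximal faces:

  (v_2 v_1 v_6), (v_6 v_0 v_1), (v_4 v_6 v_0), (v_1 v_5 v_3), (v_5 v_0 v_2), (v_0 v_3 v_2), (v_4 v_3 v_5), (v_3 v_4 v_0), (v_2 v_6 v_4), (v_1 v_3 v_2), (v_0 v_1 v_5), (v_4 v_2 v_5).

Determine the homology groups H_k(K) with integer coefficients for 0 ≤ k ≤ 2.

We work with the vertex ordering v_0 < v_1 < v_2 < v_3 < v_4 < v_5 < v_6. The simplices of K, each written with vertices in increasing order, are:

  0-simplices (7): [v_0], [v_1], [v_2], [v_3], [v_4], [v_5], [v_6]
  1-simplices (18): (18 of them)
  2-simplices (12): (12 of them)

giving chain groups C_0 ≅ Z^7, C_1 ≅ Z^18, C_2 ≅ Z^12.

The boundary map ∂_1: C_1 → C_0 maps an edge to its endpoints' difference, ∂[p,q] = q − p. For instance
  ∂[v_0,v_5] = [v_5] − [v_0].
The 7×18 boundary matrix has rank 6 and Smith normal form diag(1,1,1,1,1,1).

Boundary ∂_2: C_2 → C_1 acts by ∂[p,q,r] = [q,r] − [p,r] + [p,q]. For instance
  ∂[v_0,v_4,v_6] = [v_4,v_6] − [v_0,v_6] + [v_0,v_4],
  ∂[v_0,v_2,v_5] = [v_2,v_5] − [v_0,v_5] + [v_0,v_2].
As a 18×12 matrix over Z this has rank 12, with invariant factors (1,1,1,1,1,1,1,1,1,1,1,2).

Computing H_k = (kernel of ∂_k) / (image of ∂_{k+1}):

  H_0: rank C_0 − rank ∂_1 = 7 − 6 = 1, and the invariant factors of ∂_1 are all 1, so H_0 = Z.
  H_1: rank ker ∂_1 − rank ∂_2 = (18 − 6) − 12 = 0, and ∂_2 has invariant factor 2 > 1, so H_1 = Z/2.
  H_2: rank ker ∂_2 − rank ∂_3 = (12 − 12) − 0 = 0, and there is no ∂_3, so H_2 = 0.

As a check, the Euler characteristic is 7 − 18 + 12 = 1, which agrees with 1 − 0 + 0 = 1.

H_0 ≅ Z,  H_1 ≅ Z/2,  H_2 = 0.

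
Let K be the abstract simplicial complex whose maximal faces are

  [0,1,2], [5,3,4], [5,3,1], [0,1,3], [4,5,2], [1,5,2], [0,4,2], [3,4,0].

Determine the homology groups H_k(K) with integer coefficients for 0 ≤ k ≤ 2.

H_0 = Z,  H_1 = 0,  H_2 = Z.

We work with the vertex ordering 0 < 1 < 2 < 3 < 4 < 5. The simplices of K, each written with vertices in increasing order, are:

  0-simplices (6): [0], [1], [2], [3], [4], [5]
  1-simplices (12): [0,1], [0,2], [0,3], [0,4], [1,2], [1,3], [1,5], [2,4], [2,5], [3,4], [3,5], [4,5]
  2-simplices (8): [0,1,2], [0,1,3], [0,2,4], [0,3,4], [1,2,5], [1,3,5], [2,4,5], [3,4,5]

so the chain groups are C_0 ≅ Z^6, C_1 ≅ Z^12, C_2 ≅ Z^8.

Boundary ∂_1: C_1 → C_0 is given by ∂[p,q] = [q] − [p]. For instance
  ∂[0,4] = [4] − [0].
This gives a 6×12 integer matrix of rank 5; reducing to Smith normal form yields diagonal entries (1,1,1,1,1).

The boundary map ∂_2: C_2 → C_1 maps a triangle to the signed sum of its edges. For instance
  ∂[0,3,4] = [3,4] − [0,4] + [0,3],
  ∂[1,2,5] = [2,5] − [1,5] + [1,2].
As a 12×8 matrix over Z this has rank 7, with invariant factors (1,1,1,1,1,1,1).

Now H_k = ker ∂_k / im ∂_{k+1}, so:

  H_0: rank C_0 − rank ∂_1 = 6 − 5 = 1, and the invariant factors of ∂_1 are all 1, so H_0 = Z.
  H_1: rank ker ∂_1 − rank ∂_2 = (12 − 5) − 7 = 0, and the invariant factors of ∂_2 are all 1, so H_1 = 0.
  H_2: rank ker ∂_2 − rank ∂_3 = (8 − 7) − 0 = 1, and there is no ∂_3, so H_2 = Z.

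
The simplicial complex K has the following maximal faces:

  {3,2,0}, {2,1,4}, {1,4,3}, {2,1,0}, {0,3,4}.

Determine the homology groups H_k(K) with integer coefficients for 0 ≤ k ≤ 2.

Fix the vertex order 0 < 1 < 2 < 3 < 4 and write every simplex with vertices in increasing order. Then dim K = 2 and the simplices of K are:

  0-simplices (5): [0], [1], [2], [3], [4]
  1-simplices (10): [0,1], [0,2], [0,3], [0,4], [1,2], [1,3], [1,4], [2,3], [2,4], [3,4]
  2-simplices (5): [0,1,2], [0,2,3], [0,3,4], [1,2,4], [1,3,4]

so the chain groups are C_0 ≅ Z^5, C_1 ≅ Z^10, C_2 ≅ Z^5.

∂_1: C_1 → C_0 sends each edge [p,q] (with p < q) to q − p.
The 5×10 boundary matrix has rank 4 and Smith normal form diag(1,1,1,1).

Boundary ∂_2: C_2 → C_1 sends each 2-simplex [p,q,r] to [q,r] − [p,r] + [p,q]. For instance
  ∂[0,2,3] = [2,3] − [0,3] + [0,2],
  ∂[1,2,4] = [2,4] − [1,4] + [1,2].
As a 10×5 matrix over Z this has rank 5, with invariant factors (1,1,1,1,1).

Computing H_k = (kernel of ∂_k) / (image of ∂_{k+1}):

  H_0: rank C_0 − rank ∂_1 = 5 − 4 = 1, and the invariant factors of ∂_1 are all 1, so H_0 = Z.
  H_1: rank ker ∂_1 − rank ∂_2 = (10 − 4) − 5 = 1, and the invariant factors of ∂_2 are all 1, so H_1 = Z.
  H_2: rank ker ∂_2 − rank ∂_3 = (5 − 5) − 0 = 0, and there is no ∂_3, so H_2 = 0.

H_0 = Z,  H_1 = Z,  H_2 = 0.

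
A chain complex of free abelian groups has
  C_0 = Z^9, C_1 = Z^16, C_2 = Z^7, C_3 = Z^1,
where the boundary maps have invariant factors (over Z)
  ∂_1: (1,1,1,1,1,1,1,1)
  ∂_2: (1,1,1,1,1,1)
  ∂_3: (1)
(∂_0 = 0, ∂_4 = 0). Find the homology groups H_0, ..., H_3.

H_0: b_0 = 9 − 0 − 8 = 1; torsion from ∂_1 factors > 1: none. So H_0 ≅ Z.
H_1: b_1 = 16 − 8 − 6 = 2; torsion from ∂_2 factors > 1: none. So H_1 ≅ Z^2.
H_2: b_2 = 7 − 6 − 1 = 0; torsion from ∂_3 factors > 1: none. So H_2 ≅ 0.
H_3: b_3 = 1 − 1 − 0 = 0; torsion from ∂_4 factors > 1: none. So H_3 ≅ 0.

H_0 ≅ Z,  H_1 ≅ Z^2,  H_2 = 0,  H_3 = 0.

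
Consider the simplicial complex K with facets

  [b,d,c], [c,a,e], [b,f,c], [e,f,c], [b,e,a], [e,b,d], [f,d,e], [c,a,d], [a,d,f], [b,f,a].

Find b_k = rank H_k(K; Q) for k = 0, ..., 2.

b_0 = 1, b_1 = 0, b_2 = 0.

Fix the vertex order a < b < c < d < e < f and write every simplex with vertices in increasing order. Then dim K = 2 and the simplices of K are:

  0-simplices (6): a, b, c, d, e, f
  1-simplices (15): ab, ac, ad, ae, af, bc, bd, be, bf, cd, ce, cf, de, df, ef
  2-simplices (10): abe, abf, acd, ace, adf, bcd, bcf, bde, cef, def

Hence C_0 ≅ Z^6, C_1 ≅ Z^15, C_2 ≅ Z^10.

The boundary map ∂_1: C_1 → C_0 is given by ∂[p,q] = [q] − [p]. For instance
  ∂df = f − d.
The 6×15 boundary matrix has rank 5 and Smith normal form diag(1,1,1,1,1).

∂_2: C_2 → C_1 maps a triangle to the signed sum of its edges. For instance
  ∂abe = be − ae + ab,
  ∂ace = ce − ae + ac.
The 15×10 boundary matrix has rank 10 and Smith normal form diag(1,1,1,1,1,1,1,1,1,2).

Computing H_k = (kernel of ∂_k) / (image of ∂_{k+1}):

  H_0: rank C_0 − rank ∂_1 = 6 − 5 = 1, and the invariant factors of ∂_1 are all 1, so H_0 ≅ Z.
  H_1: rank ker ∂_1 − rank ∂_2 = (15 − 5) − 10 = 0, and ∂_2 has invariant factor 2 > 1, so H_1 ≅ Z/2Z.
  H_2: rank ker ∂_2 − rank ∂_3 = (10 − 10) − 0 = 0, and there is no ∂_3, so H_2 ≅ 0.

As a check, the Euler characteristic is 6 − 15 + 10 = 1, which agrees with 1 − 0 + 0 = 1.
(K is a triangulation of the real projective plane RP^2.)

Hence the Betti numbers are b_0 = 1, b_1 = 0, b_2 = 0.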